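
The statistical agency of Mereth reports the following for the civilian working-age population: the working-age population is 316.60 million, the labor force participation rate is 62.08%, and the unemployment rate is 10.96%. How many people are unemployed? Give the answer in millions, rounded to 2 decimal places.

About 21.54 million are unemployed.

Labor force = 0.6208 × 316.60 = 196.55 million.
Unemployed = 0.1096 × 196.55 ≈ 21.54 million.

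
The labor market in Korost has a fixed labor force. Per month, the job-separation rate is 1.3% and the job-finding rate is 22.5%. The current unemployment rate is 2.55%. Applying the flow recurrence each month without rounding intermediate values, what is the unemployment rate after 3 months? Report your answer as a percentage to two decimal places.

Unemployment rate after three months ≈ 4.17%.

With a fixed labor force, u_{t+1} = u_t + s·(1−u_t) − f·u_t = u_t·(1−s−f) + s.
Here 1−s−f = 0.762 and s = 0.013.
u_1 = 0.025500 × 0.762 + 0.013 = 0.032431.
u_2 = 0.032431 × 0.762 + 0.013 = 0.037712.
u_3 = 0.037712 × 0.762 + 0.013 = 0.041737.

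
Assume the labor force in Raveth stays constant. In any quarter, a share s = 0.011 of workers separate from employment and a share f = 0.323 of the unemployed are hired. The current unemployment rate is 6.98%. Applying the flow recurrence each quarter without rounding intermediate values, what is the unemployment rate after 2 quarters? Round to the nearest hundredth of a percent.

With a fixed labor force, u_{t+1} = u_t + s·(1−u_t) − f·u_t = u_t·(1−s−f) + s.
Here 1−s−f = 0.666 and s = 0.011.
u_1 = 0.069800 × 0.666 + 0.011 = 0.057487.
u_2 = 0.057487 × 0.666 + 0.011 = 0.049286.

Unemployment rate after two quarters ≈ 4.93%.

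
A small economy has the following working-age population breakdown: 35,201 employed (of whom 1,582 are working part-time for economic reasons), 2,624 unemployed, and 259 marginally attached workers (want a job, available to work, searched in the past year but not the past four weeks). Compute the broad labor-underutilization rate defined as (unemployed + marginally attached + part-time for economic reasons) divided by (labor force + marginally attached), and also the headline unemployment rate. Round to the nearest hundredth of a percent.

Broad underutilization rate ≈ 11.72%; headline unemployment rate ≈ 6.94%.

Labor force = 35,201 + 2,624 = 37,825.
Numerator = 2,624 + 259 + 1,582 = 4,465.
Denominator = 37,825 + 259 = 38,084.
Broad rate = 4,465 / 38,084 = 11.72%.
Headline unemployment rate = 2,624 / 37,825 = 6.94%.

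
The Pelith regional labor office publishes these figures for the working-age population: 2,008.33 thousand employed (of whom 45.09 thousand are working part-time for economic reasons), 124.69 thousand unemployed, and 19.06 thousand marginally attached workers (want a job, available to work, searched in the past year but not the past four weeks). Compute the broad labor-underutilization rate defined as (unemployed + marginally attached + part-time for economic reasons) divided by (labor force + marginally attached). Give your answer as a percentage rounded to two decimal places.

Broad underutilization rate ≈ 8.77%.

Labor force = 2,008.33 + 124.69 = 2,133.02 thousand.
Numerator = 124.69 + 19.06 + 45.09 = 188.84 thousand.
Denominator = 2,133.02 + 19.06 = 2,152.08 thousand.
Broad rate = 188.84 / 2,152.08 = 8.77%.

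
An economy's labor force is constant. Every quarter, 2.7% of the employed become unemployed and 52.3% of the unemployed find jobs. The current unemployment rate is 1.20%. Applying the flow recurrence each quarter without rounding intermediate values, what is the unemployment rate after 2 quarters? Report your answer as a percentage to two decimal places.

Unemployment rate after two quarters ≈ 4.16%.

With a fixed labor force, u_{t+1} = u_t + s·(1−u_t) − f·u_t = u_t·(1−s−f) + s.
Here 1−s−f = 0.450 and s = 0.027.
u_1 = 0.012000 × 0.450 + 0.027 = 0.032400.
u_2 = 0.032400 × 0.450 + 0.027 = 0.041580.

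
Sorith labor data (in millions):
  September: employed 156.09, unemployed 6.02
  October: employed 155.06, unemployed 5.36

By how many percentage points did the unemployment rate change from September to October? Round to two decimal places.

September: labor force = 156.09 + 6.02 = 162.11; u = 6.02/162.11 = 3.71%.
October: labor force = 155.06 + 5.36 = 160.42; u = 5.36/160.42 = 3.34%.
Change = 3.34% − 3.71% = −0.37 pp.

The unemployment rate changed by −0.37 percentage points.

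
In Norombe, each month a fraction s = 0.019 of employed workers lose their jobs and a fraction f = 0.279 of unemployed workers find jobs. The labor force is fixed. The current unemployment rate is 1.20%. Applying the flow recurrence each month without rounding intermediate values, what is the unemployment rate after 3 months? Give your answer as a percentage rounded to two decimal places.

Unemployment rate after three months ≈ 4.59%.

With a fixed labor force, u_{t+1} = u_t + s·(1−u_t) − f·u_t = u_t·(1−s−f) + s.
Here 1−s−f = 0.702 and s = 0.019.
u_1 = 0.012000 × 0.702 + 0.019 = 0.027424.
u_2 = 0.027424 × 0.702 + 0.019 = 0.038252.
u_3 = 0.038252 × 0.702 + 0.019 = 0.045853.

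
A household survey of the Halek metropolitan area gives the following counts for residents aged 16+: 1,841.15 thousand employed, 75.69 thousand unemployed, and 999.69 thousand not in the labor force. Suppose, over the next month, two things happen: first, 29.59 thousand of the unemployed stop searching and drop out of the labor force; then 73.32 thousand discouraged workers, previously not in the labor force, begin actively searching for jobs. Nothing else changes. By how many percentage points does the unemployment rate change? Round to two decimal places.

The unemployment rate changes by +2.14 percentage points.

Initially, labor force = 1,841.15 + 75.69 = 1,916.84 thousand, so u = 75.69/1,916.84 = 3.95%.
After the first change, unemployed and labor force both fall by 29.59 → E = 1,841.15, U = 46.10, labor force = 1,887.25 thousand.
After the second change, unemployed and labor force both rise by 73.32 → E = 1,841.15, U = 119.42, labor force = 1,960.57 thousand.
New unemployment rate = 119.42 / 1,960.57 = 6.09%.
Change = 6.09% − 3.95% = +2.14 percentage points.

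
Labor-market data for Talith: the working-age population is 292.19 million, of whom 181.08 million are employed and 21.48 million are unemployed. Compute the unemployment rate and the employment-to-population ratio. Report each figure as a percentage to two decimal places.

Unemployment rate ≈ 10.60%; employment-population ratio ≈ 61.97%.

Labor force = employed + unemployed = 181.08 + 21.48 = 202.56 million.
Unemployment rate = 21.48 / 202.56 = 10.60%.
Employment-population ratio = 181.08 / 292.19 = 61.97%.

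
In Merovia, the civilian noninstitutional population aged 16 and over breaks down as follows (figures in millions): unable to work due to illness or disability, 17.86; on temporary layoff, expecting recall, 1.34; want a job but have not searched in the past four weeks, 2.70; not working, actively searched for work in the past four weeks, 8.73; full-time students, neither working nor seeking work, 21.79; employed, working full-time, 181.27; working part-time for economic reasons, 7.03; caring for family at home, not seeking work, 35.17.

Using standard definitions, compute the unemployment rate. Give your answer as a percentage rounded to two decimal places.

Employed = 181.27 + 7.03 = 188.30 million (anyone who worked, including part-time for economic reasons, counts as employed).
Unemployed = 1.34 + 8.73 = 10.07 million (jobless and actively searching, or on temporary layoff).
Labor force = 188.30 + 10.07 = 198.37 million.
Unemployment rate = 10.07 / 198.37 = 5.08%.

Unemployment rate ≈ 5.08%.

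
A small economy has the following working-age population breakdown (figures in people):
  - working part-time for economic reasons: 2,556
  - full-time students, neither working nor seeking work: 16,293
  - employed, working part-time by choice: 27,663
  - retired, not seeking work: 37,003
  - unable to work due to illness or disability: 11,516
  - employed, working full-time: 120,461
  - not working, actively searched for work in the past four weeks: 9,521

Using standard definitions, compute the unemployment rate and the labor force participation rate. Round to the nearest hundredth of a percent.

Unemployment rate ≈ 5.94%; labor force participation rate ≈ 71.20%.

Employed = 2,556 + 27,663 + 120,461 = 150,680 (anyone who worked, including part-time for economic reasons, counts as employed).
Unemployed = 9,521.
Labor force = 150,680 + 9,521 = 160,201.
Not in labor force = 16,293 + 37,003 + 11,516 = 64,812 (those not working and not actively searching are outside the labor force).
Civilian working-age population = 160,201 + 64,812 = 225,013.
Unemployment rate = 9,521 / 160,201 = 5.94%.
Labor force participation rate = 160,201 / 225,013 = 71.20%.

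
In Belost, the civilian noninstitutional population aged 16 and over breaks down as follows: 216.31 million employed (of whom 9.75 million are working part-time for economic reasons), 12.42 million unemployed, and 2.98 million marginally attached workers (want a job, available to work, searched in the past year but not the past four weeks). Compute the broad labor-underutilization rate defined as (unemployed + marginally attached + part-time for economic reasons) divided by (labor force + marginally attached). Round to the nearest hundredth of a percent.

Labor force = 216.31 + 12.42 = 228.73 million.
Numerator = 12.42 + 2.98 + 9.75 = 25.15 million.
Denominator = 228.73 + 2.98 = 231.71 million.
Broad rate = 25.15 / 231.71 = 10.85%.

Broad underutilization rate ≈ 10.85%.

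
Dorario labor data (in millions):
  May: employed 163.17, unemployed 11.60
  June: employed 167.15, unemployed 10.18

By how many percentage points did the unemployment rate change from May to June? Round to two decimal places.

The unemployment rate changed by −0.90 percentage points.

May: labor force = 163.17 + 11.60 = 174.77; u = 11.60/174.77 = 6.64%.
June: labor force = 167.15 + 10.18 = 177.33; u = 10.18/177.33 = 5.74%.
Change = 5.74% − 6.64% = −0.90 pp.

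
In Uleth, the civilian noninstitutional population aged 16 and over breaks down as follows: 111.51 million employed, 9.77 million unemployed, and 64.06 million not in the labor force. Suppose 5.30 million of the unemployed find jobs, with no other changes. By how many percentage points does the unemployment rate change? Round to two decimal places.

Initially, labor force = 111.51 + 9.77 = 121.28 million, so u = 9.77/121.28 = 8.06%.
After the change, unemployed falls and employed rises by 5.30; labor force unchanged → E = 116.81, U = 4.47, labor force = 121.28 million.
New unemployment rate = 4.47 / 121.28 = 3.69%.
Change = 3.69% − 8.06% = −4.37 percentage points.

The unemployment rate changes by −4.37 percentage points.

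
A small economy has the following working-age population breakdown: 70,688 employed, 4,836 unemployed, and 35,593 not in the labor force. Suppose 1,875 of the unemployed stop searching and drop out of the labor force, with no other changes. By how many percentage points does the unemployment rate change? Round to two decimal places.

Initially, labor force = 70,688 + 4,836 = 75,524, so u = 4,836/75,524 = 6.40%.
After the change, unemployed and labor force both fall by 1,875 → E = 70,688, U = 2,961, labor force = 73,649.
New unemployment rate = 2,961 / 73,649 = 4.02%.
Change = 4.02% − 6.40% = −2.38 percentage points.

The unemployment rate changes by −2.38 percentage points.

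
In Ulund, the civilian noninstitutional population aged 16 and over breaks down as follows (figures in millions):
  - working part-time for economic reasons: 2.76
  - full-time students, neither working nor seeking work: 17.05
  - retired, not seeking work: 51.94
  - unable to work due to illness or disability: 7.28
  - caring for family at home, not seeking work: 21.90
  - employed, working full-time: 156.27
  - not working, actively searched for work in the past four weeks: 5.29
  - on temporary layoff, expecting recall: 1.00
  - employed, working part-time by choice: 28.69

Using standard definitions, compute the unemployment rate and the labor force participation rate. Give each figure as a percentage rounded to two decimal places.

Unemployment rate ≈ 3.24%; labor force participation rate ≈ 66.40%.

Employed = 2.76 + 156.27 + 28.69 = 187.72 million (anyone who worked, including part-time for economic reasons, counts as employed).
Unemployed = 5.29 + 1.00 = 6.29 million (jobless and actively searching, or on temporary layoff).
Labor force = 187.72 + 6.29 = 194.01 million.
Not in labor force = 17.05 + 51.94 + 7.28 + 21.90 = 98.17 million (those not working and not actively searching are outside the labor force).
Civilian working-age population = 194.01 + 98.17 = 292.18 million.
Unemployment rate = 6.29 / 194.01 = 3.24%.
Labor force participation rate = 194.01 / 292.18 = 66.40%.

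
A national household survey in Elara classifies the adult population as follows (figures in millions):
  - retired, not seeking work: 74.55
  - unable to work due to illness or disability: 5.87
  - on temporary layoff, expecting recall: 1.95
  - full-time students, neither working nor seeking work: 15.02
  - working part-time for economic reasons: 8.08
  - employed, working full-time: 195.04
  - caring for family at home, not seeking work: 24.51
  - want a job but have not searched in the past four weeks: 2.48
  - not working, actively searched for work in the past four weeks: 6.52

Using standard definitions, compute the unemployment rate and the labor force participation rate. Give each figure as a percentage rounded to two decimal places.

Employed = 8.08 + 195.04 = 203.12 million (anyone who worked, including part-time for economic reasons, counts as employed).
Unemployed = 1.95 + 6.52 = 8.47 million (jobless and actively searching, or on temporary layoff).
Labor force = 203.12 + 8.47 = 211.59 million.
Not in labor force = 74.55 + 5.87 + 15.02 + 24.51 + 2.48 = 122.43 million (those not working and not actively searching are outside the labor force — including those who want a job but have given up searching).
Civilian working-age population = 211.59 + 122.43 = 334.02 million.
Unemployment rate = 8.47 / 211.59 = 4.00%.
Labor force participation rate = 211.59 / 334.02 = 63.35%.

Unemployment rate ≈ 4.00%; labor force participation rate ≈ 63.35%.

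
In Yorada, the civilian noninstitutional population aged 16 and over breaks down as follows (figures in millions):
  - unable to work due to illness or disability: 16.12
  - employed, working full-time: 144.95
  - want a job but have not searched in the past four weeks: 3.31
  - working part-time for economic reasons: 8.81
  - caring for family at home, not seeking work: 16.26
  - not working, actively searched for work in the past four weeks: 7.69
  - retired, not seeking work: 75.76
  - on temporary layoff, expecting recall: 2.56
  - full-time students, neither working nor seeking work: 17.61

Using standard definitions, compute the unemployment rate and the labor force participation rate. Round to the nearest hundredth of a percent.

Employed = 144.95 + 8.81 = 153.76 million (anyone who worked, including part-time for economic reasons, counts as employed).
Unemployed = 7.69 + 2.56 = 10.25 million (jobless and actively searching, or on temporary layoff).
Labor force = 153.76 + 10.25 = 164.01 million.
Not in labor force = 16.12 + 3.31 + 16.26 + 75.76 + 17.61 = 129.06 million (those not working and not actively searching are outside the labor force — including those who want a job but have given up searching).
Civilian working-age population = 164.01 + 129.06 = 293.07 million.
Unemployment rate = 10.25 / 164.01 = 6.25%.
Labor force participation rate = 164.01 / 293.07 = 55.96%.

Unemployment rate ≈ 6.25%; labor force participation rate ≈ 55.96%.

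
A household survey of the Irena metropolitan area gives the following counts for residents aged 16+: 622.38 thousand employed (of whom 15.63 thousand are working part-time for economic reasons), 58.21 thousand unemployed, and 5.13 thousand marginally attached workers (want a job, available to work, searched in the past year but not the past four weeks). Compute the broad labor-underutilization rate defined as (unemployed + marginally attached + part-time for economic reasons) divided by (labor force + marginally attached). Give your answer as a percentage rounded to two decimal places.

Labor force = 622.38 + 58.21 = 680.59 thousand.
Numerator = 58.21 + 5.13 + 15.63 = 78.97 thousand.
Denominator = 680.59 + 5.13 = 685.72 thousand.
Broad rate = 78.97 / 685.72 = 11.52%.

Broad underutilization rate ≈ 11.52%.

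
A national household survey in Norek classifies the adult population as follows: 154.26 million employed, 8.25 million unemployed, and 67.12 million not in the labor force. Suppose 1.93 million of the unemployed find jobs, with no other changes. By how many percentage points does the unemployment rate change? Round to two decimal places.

Initially, labor force = 154.26 + 8.25 = 162.51 million, so u = 8.25/162.51 = 5.08%.
After the change, unemployed falls and employed rises by 1.93; labor force unchanged → E = 156.19, U = 6.32, labor force = 162.51 million.
New unemployment rate = 6.32 / 162.51 = 3.89%.
Change = 3.89% − 5.08% = −1.19 percentage points.

The unemployment rate changes by −1.19 percentage points.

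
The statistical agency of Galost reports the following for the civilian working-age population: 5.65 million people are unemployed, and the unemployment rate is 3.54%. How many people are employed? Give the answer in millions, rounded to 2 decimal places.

Labor force = U / u = 5.65 / 0.0354 ≈ 159.60 million.
Employed = labor force − unemployed = 159.60 − 5.65 = 153.95 million.

About 153.95 million are employed.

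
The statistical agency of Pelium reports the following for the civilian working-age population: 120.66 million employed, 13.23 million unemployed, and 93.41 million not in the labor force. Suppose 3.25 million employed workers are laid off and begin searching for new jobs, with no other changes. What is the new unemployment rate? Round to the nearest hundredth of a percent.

Initially, labor force = 120.66 + 13.23 = 133.89 million, so u = 13.23/133.89 = 9.88%.
After the change, employed falls and unemployed rises by 3.25; labor force unchanged → E = 117.41, U = 16.48, labor force = 133.89 million.
New unemployment rate = 16.48 / 133.89 = 12.31%.

New unemployment rate ≈ 12.31%.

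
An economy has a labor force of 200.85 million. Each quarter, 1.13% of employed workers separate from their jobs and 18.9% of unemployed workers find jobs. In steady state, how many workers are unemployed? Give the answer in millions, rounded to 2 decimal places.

About 11.33 million are unemployed in steady state.

Steady-state unemployment rate u* = s/(s+f) = 1.13/(1.13+18.9) = 0.056415.
Unemployed = u* × labor force = 0.056415 × 200.85 ≈ 11.33 million.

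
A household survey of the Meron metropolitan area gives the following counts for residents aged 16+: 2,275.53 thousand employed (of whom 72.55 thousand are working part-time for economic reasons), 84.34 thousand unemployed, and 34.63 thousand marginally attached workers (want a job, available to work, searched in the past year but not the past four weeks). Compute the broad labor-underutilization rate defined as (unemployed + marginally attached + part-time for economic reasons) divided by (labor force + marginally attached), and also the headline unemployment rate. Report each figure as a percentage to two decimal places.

Labor force = 2,275.53 + 84.34 = 2,359.87 thousand.
Numerator = 84.34 + 34.63 + 72.55 = 191.52 thousand.
Denominator = 2,359.87 + 34.63 = 2,394.50 thousand.
Broad rate = 191.52 / 2,394.50 = 8.00%.
Headline unemployment rate = 84.34 / 2,359.87 = 3.57%.

Broad underutilization rate ≈ 8.00%; headline unemployment rate ≈ 3.57%.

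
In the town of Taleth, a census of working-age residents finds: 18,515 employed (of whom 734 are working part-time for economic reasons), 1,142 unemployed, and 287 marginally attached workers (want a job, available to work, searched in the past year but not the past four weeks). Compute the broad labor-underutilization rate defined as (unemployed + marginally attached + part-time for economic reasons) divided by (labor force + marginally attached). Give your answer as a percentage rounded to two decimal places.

Labor force = 18,515 + 1,142 = 19,657.
Numerator = 1,142 + 287 + 734 = 2,163.
Denominator = 19,657 + 287 = 19,944.
Broad rate = 2,163 / 19,944 = 10.85%.

Broad underutilization rate ≈ 10.85%.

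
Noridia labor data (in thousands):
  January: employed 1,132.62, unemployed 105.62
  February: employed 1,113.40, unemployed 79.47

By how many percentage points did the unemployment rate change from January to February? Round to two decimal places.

January: labor force = 1,132.62 + 105.62 = 1,238.24; u = 105.62/1,238.24 = 8.53%.
February: labor force = 1,113.40 + 79.47 = 1,192.87; u = 79.47/1,192.87 = 6.66%.
Change = 6.66% − 8.53% = −1.87 pp.

The unemployment rate changed by −1.87 percentage points.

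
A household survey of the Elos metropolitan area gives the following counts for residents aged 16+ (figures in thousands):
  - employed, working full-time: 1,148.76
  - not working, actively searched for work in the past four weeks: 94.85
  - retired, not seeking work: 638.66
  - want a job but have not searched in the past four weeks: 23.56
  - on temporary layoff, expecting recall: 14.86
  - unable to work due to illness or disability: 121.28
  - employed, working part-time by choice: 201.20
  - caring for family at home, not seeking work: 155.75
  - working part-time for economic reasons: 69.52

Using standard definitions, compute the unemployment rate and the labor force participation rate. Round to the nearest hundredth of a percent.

Employed = 1,148.76 + 201.20 + 69.52 = 1,419.48 thousand (anyone who worked, including part-time for economic reasons, counts as employed).
Unemployed = 94.85 + 14.86 = 109.71 thousand (jobless and actively searching, or on temporary layoff).
Labor force = 1,419.48 + 109.71 = 1,529.19 thousand.
Not in labor force = 638.66 + 23.56 + 121.28 + 155.75 = 939.25 thousand (those not working and not actively searching are outside the labor force — including those who want a job but have given up searching).
Civilian working-age population = 1,529.19 + 939.25 = 2,468.44 thousand.
Unemployment rate = 109.71 / 1,529.19 = 7.17%.
Labor force participation rate = 1,529.19 / 2,468.44 = 61.95%.

Unemployment rate ≈ 7.17%; labor force participation rate ≈ 61.95%.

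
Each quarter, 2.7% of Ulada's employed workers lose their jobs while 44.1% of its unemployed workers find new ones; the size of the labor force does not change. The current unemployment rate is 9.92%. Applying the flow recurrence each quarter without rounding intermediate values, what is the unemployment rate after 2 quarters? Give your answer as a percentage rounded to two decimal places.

Unemployment rate after two quarters ≈ 6.94%.

With a fixed labor force, u_{t+1} = u_t + s·(1−u_t) − f·u_t = u_t·(1−s−f) + s.
Here 1−s−f = 0.532 and s = 0.027.
u_1 = 0.099200 × 0.532 + 0.027 = 0.079774.
u_2 = 0.079774 × 0.532 + 0.027 = 0.069440.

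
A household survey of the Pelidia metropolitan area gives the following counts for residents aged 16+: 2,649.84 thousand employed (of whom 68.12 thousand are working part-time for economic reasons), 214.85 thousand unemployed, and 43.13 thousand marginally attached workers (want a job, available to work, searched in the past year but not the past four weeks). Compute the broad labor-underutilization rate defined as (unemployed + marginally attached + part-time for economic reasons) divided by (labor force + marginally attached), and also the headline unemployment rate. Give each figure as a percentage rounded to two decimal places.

Broad underutilization rate ≈ 11.21%; headline unemployment rate ≈ 7.50%.

Labor force = 2,649.84 + 214.85 = 2,864.69 thousand.
Numerator = 214.85 + 43.13 + 68.12 = 326.10 thousand.
Denominator = 2,864.69 + 43.13 = 2,907.82 thousand.
Broad rate = 326.10 / 2,907.82 = 11.21%.
Headline unemployment rate = 214.85 / 2,864.69 = 7.50%.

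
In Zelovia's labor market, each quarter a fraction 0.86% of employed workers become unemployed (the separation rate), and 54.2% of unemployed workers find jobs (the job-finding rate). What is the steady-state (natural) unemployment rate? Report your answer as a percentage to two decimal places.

At steady state the flows balance: s·E = f·U, so U/(E+U) = s/(s+f).
u* = 0.86 / (0.86 + 54.2) = 0.86 / 55.06 = 1.56%.

Steady-state unemployment rate ≈ 1.56%.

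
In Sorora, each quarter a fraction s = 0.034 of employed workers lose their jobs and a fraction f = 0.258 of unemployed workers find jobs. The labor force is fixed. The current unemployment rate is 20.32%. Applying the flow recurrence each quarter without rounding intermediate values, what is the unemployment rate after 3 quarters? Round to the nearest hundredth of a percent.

Unemployment rate after three quarters ≈ 14.72%.

With a fixed labor force, u_{t+1} = u_t + s·(1−u_t) − f·u_t = u_t·(1−s−f) + s.
Here 1−s−f = 0.708 and s = 0.034.
u_1 = 0.203200 × 0.708 + 0.034 = 0.177866.
u_2 = 0.177866 × 0.708 + 0.034 = 0.159929.
u_3 = 0.159929 × 0.708 + 0.034 = 0.147230.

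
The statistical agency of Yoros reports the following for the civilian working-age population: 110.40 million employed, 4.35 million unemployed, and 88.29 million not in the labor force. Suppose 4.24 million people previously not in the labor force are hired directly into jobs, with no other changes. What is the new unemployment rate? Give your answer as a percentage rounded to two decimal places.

Initially, labor force = 110.40 + 4.35 = 114.75 million, so u = 4.35/114.75 = 3.79%.
After the change, employed and labor force both rise by 4.24; unemployed unchanged → E = 114.64, U = 4.35, labor force = 118.99 million.
New unemployment rate = 4.35 / 118.99 = 3.66%.

New unemployment rate ≈ 3.66%.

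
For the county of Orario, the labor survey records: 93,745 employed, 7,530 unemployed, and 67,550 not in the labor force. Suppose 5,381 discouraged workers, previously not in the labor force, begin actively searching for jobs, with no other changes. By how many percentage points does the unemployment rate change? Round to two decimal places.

Initially, labor force = 93,745 + 7,530 = 101,275, so u = 7,530/101,275 = 7.44%.
After the change, unemployed and labor force both rise by 5,381 → E = 93,745, U = 12,911, labor force = 106,656.
New unemployment rate = 12,911 / 106,656 = 12.11%.
Change = 12.11% − 7.44% = +4.67 percentage points.

The unemployment rate changes by +4.67 percentage points.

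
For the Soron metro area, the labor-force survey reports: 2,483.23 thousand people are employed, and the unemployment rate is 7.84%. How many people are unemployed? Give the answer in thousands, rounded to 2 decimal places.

Let U be the number unemployed. The labor force is E + U, and U/(E+U) = 0.0784.
So U = 0.0784 × 2,483.23 / (1 − 0.0784) = 194.6852 / 0.9216 ≈ 211.25 thousand.

About 211.25 thousand are unemployed.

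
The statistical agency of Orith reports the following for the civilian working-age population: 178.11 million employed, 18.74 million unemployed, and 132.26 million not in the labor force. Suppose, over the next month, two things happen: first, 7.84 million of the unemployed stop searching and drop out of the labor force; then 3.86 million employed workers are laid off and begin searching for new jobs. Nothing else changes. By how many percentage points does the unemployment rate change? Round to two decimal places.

Initially, labor force = 178.11 + 18.74 = 196.85 million, so u = 18.74/196.85 = 9.52%.
After the first change, unemployed and labor force both fall by 7.84 → E = 178.11, U = 10.90, labor force = 189.01 million.
After the second change, employed falls and unemployed rises by 3.86; labor force unchanged → E = 174.25, U = 14.76, labor force = 189.01 million.
New unemployment rate = 14.76 / 189.01 = 7.81%.
Change = 7.81% − 9.52% = −1.71 percentage points.

The unemployment rate changes by −1.71 percentage points.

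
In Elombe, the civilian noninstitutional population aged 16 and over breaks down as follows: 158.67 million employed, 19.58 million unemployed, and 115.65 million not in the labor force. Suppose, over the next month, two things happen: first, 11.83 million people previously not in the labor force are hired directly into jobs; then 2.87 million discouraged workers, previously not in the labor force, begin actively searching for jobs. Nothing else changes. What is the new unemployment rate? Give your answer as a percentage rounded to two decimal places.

New unemployment rate ≈ 11.64%.

Initially, labor force = 158.67 + 19.58 = 178.25 million, so u = 19.58/178.25 = 10.98%.
After the first change, employed and labor force both rise by 11.83; unemployed unchanged → E = 170.50, U = 19.58, labor force = 190.08 million.
After the second change, unemployed and labor force both rise by 2.87 → E = 170.50, U = 22.45, labor force = 192.95 million.
New unemployment rate = 22.45 / 192.95 = 11.64%.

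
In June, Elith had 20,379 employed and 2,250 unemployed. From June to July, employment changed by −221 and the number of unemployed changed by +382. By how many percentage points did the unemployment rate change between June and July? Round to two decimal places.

The unemployment rate changed by +1.61 percentage points.

June: labor force = 20,379 + 2,250 = 22,629; u = 2,250/22,629 = 9.94%.
July: labor force = 20,158 + 2,632 = 22,790; u = 2,632/22,790 = 11.55%.
Change = 11.55% − 9.94% = +1.61 pp.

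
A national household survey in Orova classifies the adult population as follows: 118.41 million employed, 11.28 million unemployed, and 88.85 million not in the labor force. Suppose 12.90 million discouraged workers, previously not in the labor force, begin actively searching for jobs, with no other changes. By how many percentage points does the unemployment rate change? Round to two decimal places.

Initially, labor force = 118.41 + 11.28 = 129.69 million, so u = 11.28/129.69 = 8.70%.
After the change, unemployed and labor force both rise by 12.90 → E = 118.41, U = 24.18, labor force = 142.59 million.
New unemployment rate = 24.18 / 142.59 = 16.96%.
Change = 16.96% − 8.70% = +8.26 percentage points.

The unemployment rate changes by +8.26 percentage points.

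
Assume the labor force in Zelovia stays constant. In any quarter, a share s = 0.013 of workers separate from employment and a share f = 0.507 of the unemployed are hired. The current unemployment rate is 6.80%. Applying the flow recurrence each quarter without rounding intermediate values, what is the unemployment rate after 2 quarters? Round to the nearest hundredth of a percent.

Unemployment rate after two quarters ≈ 3.49%.

With a fixed labor force, u_{t+1} = u_t + s·(1−u_t) − f·u_t = u_t·(1−s−f) + s.
Here 1−s−f = 0.480 and s = 0.013.
u_1 = 0.068000 × 0.480 + 0.013 = 0.045640.
u_2 = 0.045640 × 0.480 + 0.013 = 0.034907.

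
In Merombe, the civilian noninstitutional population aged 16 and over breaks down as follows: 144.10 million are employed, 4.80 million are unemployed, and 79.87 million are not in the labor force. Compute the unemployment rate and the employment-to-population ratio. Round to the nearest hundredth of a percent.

Unemployment rate ≈ 3.22%; employment-population ratio ≈ 62.99%.

Labor force = employed + unemployed = 144.10 + 4.80 = 148.90 million.
Working-age population = 148.90 + 79.87 = 228.77 million.
Unemployment rate = 4.80 / 148.90 = 3.22%.
Employment-population ratio = 144.10 / 228.77 = 62.99%.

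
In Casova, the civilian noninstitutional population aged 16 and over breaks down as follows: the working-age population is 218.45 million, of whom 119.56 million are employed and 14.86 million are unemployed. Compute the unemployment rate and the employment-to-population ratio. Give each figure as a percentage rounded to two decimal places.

Labor force = employed + unemployed = 119.56 + 14.86 = 134.42 million.
Unemployment rate = 14.86 / 134.42 = 11.05%.
Employment-population ratio = 119.56 / 218.45 = 54.73%.

Unemployment rate ≈ 11.05%; employment-population ratio ≈ 54.73%.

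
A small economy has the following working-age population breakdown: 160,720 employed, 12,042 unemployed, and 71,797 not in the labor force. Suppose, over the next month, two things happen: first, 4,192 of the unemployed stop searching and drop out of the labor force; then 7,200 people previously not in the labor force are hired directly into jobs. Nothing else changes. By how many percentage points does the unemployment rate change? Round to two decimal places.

The unemployment rate changes by −2.50 percentage points.

Initially, labor force = 160,720 + 12,042 = 172,762, so u = 12,042/172,762 = 6.97%.
After the first change, unemployed and labor force both fall by 4,192 → E = 160,720, U = 7,850, labor force = 168,570.
After the second change, employed and labor force both rise by 7,200; unemployed unchanged → E = 167,920, U = 7,850, labor force = 175,770.
New unemployment rate = 7,850 / 175,770 = 4.47%.
Change = 4.47% − 6.97% = −2.50 percentage points.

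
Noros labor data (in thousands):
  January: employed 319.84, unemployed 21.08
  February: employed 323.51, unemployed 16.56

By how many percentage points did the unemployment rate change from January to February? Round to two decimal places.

January: labor force = 319.84 + 21.08 = 340.92; u = 21.08/340.92 = 6.18%.
February: labor force = 323.51 + 16.56 = 340.07; u = 16.56/340.07 = 4.87%.
Change = 4.87% − 6.18% = −1.31 pp.

The unemployment rate changed by −1.31 percentage points.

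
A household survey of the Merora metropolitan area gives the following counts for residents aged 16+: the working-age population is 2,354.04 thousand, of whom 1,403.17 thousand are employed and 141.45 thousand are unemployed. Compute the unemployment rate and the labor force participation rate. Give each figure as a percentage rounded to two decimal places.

Unemployment rate ≈ 9.16%; labor force participation rate ≈ 65.62%.

Labor force = employed + unemployed = 1,403.17 + 141.45 = 1,544.62 thousand.
Unemployment rate = 141.45 / 1,544.62 = 9.16%.
Labor force participation rate = 1,544.62 / 2,354.04 = 65.62%.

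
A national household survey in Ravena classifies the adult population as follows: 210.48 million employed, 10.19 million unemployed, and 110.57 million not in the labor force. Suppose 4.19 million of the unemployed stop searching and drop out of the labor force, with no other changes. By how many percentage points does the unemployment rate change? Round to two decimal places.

The unemployment rate changes by −1.85 percentage points.

Initially, labor force = 210.48 + 10.19 = 220.67 million, so u = 10.19/220.67 = 4.62%.
After the change, unemployed and labor force both fall by 4.19 → E = 210.48, U = 6.00, labor force = 216.48 million.
New unemployment rate = 6.00 / 216.48 = 2.77%.
Change = 2.77% − 4.62% = −1.85 percentage points.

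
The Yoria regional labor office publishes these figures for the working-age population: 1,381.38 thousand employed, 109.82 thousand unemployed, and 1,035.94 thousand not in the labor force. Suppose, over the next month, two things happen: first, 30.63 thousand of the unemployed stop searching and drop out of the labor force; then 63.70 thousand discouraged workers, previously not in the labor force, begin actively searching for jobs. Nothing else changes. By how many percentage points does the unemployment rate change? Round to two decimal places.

The unemployment rate changes by +2.01 percentage points.

Initially, labor force = 1,381.38 + 109.82 = 1,491.20 thousand, so u = 109.82/1,491.20 = 7.36%.
After the first change, unemployed and labor force both fall by 30.63 → E = 1,381.38, U = 79.19, labor force = 1,460.57 thousand.
After the second change, unemployed and labor force both rise by 63.70 → E = 1,381.38, U = 142.89, labor force = 1,524.27 thousand.
New unemployment rate = 142.89 / 1,524.27 = 9.37%.
Change = 9.37% − 7.36% = +2.01 percentage points.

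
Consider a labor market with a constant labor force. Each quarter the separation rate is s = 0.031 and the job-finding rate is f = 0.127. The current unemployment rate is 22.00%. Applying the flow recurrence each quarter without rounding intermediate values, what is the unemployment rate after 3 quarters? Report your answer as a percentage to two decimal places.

With a fixed labor force, u_{t+1} = u_t + s·(1−u_t) − f·u_t = u_t·(1−s−f) + s.
Here 1−s−f = 0.842 and s = 0.031.
u_1 = 0.220000 × 0.842 + 0.031 = 0.216240.
u_2 = 0.216240 × 0.842 + 0.031 = 0.213074.
u_3 = 0.213074 × 0.842 + 0.031 = 0.210408.

Unemployment rate after three quarters ≈ 21.04%.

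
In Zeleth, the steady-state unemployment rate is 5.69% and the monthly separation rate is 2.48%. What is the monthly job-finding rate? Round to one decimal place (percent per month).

Job-finding rate ≈ 41.1% per month.

From u* = s/(s+f): f = s·(1−u)/u.
f = 2.48 × (1 − 0.0569) / 0.0569 = 2.3389 / 0.0569 ≈ 41.1% per month.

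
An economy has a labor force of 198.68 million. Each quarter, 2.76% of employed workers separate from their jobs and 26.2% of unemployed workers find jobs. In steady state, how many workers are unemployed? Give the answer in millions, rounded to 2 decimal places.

About 18.93 million are unemployed in steady state.

Steady-state unemployment rate u* = s/(s+f) = 2.76/(2.76+26.2) = 0.095304.
Unemployed = u* × labor force = 0.095304 × 198.68 ≈ 18.93 million.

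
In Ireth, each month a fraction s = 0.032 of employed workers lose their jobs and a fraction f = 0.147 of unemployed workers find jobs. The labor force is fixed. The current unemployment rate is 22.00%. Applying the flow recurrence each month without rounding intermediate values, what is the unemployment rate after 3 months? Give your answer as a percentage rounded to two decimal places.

Unemployment rate after three months ≈ 20.16%.

With a fixed labor force, u_{t+1} = u_t + s·(1−u_t) − f·u_t = u_t·(1−s−f) + s.
Here 1−s−f = 0.821 and s = 0.032.
u_1 = 0.220000 × 0.821 + 0.032 = 0.212620.
u_2 = 0.212620 × 0.821 + 0.032 = 0.206561.
u_3 = 0.206561 × 0.821 + 0.032 = 0.201587.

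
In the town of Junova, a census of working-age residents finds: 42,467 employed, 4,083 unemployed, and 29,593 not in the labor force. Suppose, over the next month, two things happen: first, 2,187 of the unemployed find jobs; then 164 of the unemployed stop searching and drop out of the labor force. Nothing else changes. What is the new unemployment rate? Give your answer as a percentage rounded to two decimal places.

New unemployment rate ≈ 3.73%.

Initially, labor force = 42,467 + 4,083 = 46,550, so u = 4,083/46,550 = 8.77%.
After the first change, unemployed falls and employed rises by 2,187; labor force unchanged → E = 44,654, U = 1,896, labor force = 46,550.
After the second change, unemployed and labor force both fall by 164 → E = 44,654, U = 1,732, labor force = 46,386.
New unemployment rate = 1,732 / 46,386 = 3.73%.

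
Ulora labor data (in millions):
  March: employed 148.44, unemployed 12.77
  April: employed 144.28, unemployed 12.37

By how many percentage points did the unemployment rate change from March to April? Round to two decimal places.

The unemployment rate changed by −0.02 percentage points.

March: labor force = 148.44 + 12.77 = 161.21; u = 12.77/161.21 = 7.92%.
April: labor force = 144.28 + 12.37 = 156.65; u = 12.37/156.65 = 7.90%.
Change = 7.90% − 7.92% = −0.02 pp.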